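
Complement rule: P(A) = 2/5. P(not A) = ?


P(A') = 1 - P(A) = 1 - 2/5 = 3/5

3/5


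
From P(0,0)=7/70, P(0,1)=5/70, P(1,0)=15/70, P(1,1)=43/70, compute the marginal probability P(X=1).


P(X=1) = P(1,0)+P(1,1) = 15/70 + 43/70 = 58/70 = 29/35

29/35


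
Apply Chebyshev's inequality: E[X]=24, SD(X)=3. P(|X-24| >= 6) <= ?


k = 6/3 = 2
Chebyshev: P(|X-mu| >= k*sigma) <= 1/k^2 = 1/2^2 = 1/4

1/4


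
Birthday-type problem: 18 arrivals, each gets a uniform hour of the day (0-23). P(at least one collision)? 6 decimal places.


P(all different) = prod((24-i)/24 for i=0..17) = 0.000123
P(at least one match) = 1 - 0.000123 = 0.999877

0.999877


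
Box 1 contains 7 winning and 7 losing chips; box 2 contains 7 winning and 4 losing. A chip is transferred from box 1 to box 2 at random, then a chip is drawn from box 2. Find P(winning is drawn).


P(transfer winning) = 7/14 = 1/2; P(transfer losing) = 1/2
If winning transferred: Urn II has 8 winning of 12, so P(winning|winning moved) = 2/3
If losing transferred: Urn II has 7 winning of 12, so P(winning|losing moved) = 7/12
By total probability: P(winning) = 1/2*2/3 + 1/2*7/12 = 5/8

5/8


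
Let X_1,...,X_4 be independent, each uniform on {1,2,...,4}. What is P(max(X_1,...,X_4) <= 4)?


P(max <= 4) = P(all X_i <= 4) = (P(X_1 <= 4))^4
= (4/4)^4 = 1^4 = 1

1


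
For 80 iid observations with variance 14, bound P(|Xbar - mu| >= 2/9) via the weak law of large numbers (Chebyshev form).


Var(Xbar) = Var(X)/n = 14/80
Chebyshev: P(|Xbar-mu| >= 2/9) <= Var(Xbar)/(2/9)^2 = (7/40)/(4/81) = 567/160
Bound exceeds 1, so trivial bound: 1

1


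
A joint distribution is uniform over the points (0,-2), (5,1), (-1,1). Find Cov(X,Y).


E[X]=4/3, E[Y]=0, E[XY]=4/3
Cov(X,Y) = E[XY] - E[X]E[Y] = 4/3 - 4/3*0 = 4/3

4/3


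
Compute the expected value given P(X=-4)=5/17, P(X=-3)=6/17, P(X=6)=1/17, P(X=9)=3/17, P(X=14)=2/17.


E[X] = sum(x * P(x))
= -4*5/17 - 3*6/17 + 6*1/17 + 9*3/17 + 14*2/17
= 23/17

23/17


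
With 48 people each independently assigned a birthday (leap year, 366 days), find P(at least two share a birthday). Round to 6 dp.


P(all different) = prod((366-i)/366 for i=0..47) = 0.039768
P(at least one match) = 1 - 0.039768 = 0.960232

0.960232


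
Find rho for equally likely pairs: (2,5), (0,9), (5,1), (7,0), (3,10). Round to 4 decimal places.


Cov(X,Y) = -8.0000, Var(X) = 5.8400, Var(Y) = 16.4000
rho = Cov/(sqrt(VarX)*sqrt(VarY)) = -0.8175

-0.8175


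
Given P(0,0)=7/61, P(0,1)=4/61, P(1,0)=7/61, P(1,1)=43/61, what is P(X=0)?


P(X=0) = P(0,0)+P(0,1) = 7/61 + 4/61 = 11/61

11/61


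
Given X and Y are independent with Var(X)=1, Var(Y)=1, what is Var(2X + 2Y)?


Independence => Cov(X,Y)=0
Var(2X + 2Y) = 2^2*Var(X) + 2^2*Var(Y)
= 4*1 + 4*1 = 8

8


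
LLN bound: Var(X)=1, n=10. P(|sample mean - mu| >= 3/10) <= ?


Var(Xbar) = Var(X)/n = 1/10
Chebyshev: P(|Xbar-mu| >= 3/10) <= Var(Xbar)/(3/10)^2 = (1/10)/(9/100) = 10/9
Bound exceeds 1, so trivial bound: 1

1


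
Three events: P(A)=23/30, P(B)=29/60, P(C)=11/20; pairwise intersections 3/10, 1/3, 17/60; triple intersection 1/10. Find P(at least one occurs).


P(A∪B∪C) = P(A)+P(B)+P(C) - P(AB)-P(AC)-P(BC) + P(ABC)
= 23/30+29/60+11/20 - 3/10-1/3-17/60 + 1/10
= 59/60

59/60


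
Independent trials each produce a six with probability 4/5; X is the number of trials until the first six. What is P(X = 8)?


P(X=8) = (1-p)^7 * p = (1/5)^7 * 4/5
= 1/78125 * 4/5 = 4/390625

4/390625


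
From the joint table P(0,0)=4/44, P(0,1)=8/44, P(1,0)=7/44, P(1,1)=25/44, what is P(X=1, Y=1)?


Read from table: P(X=1, Y=1) = 25/44

25/44


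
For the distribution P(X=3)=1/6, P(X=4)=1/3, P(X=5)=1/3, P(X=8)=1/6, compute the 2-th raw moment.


E[X^2] = sum(x^2 * P(x))
= 9*1/6 + 16*1/3 + 25*1/3 + 64*1/6
= 155/6

155/6


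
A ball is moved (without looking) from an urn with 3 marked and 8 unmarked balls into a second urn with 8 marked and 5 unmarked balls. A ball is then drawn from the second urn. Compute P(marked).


P(transfer marked) = 3/11; P(transfer unmarked) = 8/11
If marked transferred: Urn II has 9 marked of 14, so P(marked|marked moved) = 9/14
If unmarked transferred: Urn II has 8 marked of 14, so P(marked|unmarked moved) = 4/7
By total probability: P(marked) = 3/11*9/14 + 8/11*4/7 = 13/22

13/22


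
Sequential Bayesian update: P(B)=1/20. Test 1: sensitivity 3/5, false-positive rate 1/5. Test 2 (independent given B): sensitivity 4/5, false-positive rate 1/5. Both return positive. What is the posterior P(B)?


After test 1: P(+) = 3/5*1/20 + 1/5*19/20 = 11/50
P(B|+) = (3/100)/(11/50) = 3/22
After test 2 (use post1 as new prior): P(+) = 4/5*3/22 + 1/5*19/22 = 31/110
P(B|+,+) = (6/55)/(31/110) = 12/31

12/31


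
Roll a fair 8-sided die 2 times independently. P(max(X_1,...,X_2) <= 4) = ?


P(max <= 4) = P(all X_i <= 4) = (P(X_1 <= 4))^2
= (4/8)^2 = (1/2)^2 = 1/4

1/4


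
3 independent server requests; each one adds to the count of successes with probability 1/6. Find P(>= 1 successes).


P(at least one) = 1 - P(none)
P(none) = (1 - 1/6)^3 = (5/6)^3 = 125/216
P(at least one) = 1 - 125/216 = 91/216

91/216


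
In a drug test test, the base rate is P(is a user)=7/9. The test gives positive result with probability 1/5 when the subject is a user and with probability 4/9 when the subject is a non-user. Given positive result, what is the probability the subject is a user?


P(A) = P(A|B)P(B) + P(A|B')P(B') = 1/5*7/9 + 4/9*2/9 = 103/405
P(B|A) = P(A|B)P(B)/P(A) = (7/45)/(103/405) = 63/103

63/103


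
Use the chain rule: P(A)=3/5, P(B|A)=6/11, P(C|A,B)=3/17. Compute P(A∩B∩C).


P(A∩B∩C) = P(A) * P(B|A) * P(C|A∩B)
= 3/5 * 6/11 * 3/17
= 18/55 * 3/17 = 54/935

54/935


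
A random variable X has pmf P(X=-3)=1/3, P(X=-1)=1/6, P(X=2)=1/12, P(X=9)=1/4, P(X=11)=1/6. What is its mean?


E[X] = sum(x * P(x))
= -3*1/3 - 1*1/6 + 2*1/12 + 9*1/4 + 11*1/6
= 37/12

37/12


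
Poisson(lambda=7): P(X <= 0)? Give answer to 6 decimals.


P(X<=0) = e^(-7)*7^0/0!
≈ 0.0009118820
≈ 0.000912

0.000912


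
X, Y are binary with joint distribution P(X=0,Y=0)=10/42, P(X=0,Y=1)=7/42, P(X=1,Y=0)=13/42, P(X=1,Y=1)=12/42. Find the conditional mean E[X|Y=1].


P(Y=1) = 19/42
E[X|Y=1] = (0*7 + 1*12)/19 = 12/19

12/19


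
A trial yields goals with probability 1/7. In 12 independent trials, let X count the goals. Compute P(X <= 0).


P(X<=0) = P(X=0)
= 2176782336/13841287201
= 2176782336/13841287201

2176782336/13841287201


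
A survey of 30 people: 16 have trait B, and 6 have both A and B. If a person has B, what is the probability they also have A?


P(A|B) = P(A∩B)/P(B) = (6/30)/(16/30) = 6/16 = 3/8

3/8


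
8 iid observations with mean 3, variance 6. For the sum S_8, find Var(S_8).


By independence, Var(S_n) = n*Var(X_1) = 8*6 = 48

48


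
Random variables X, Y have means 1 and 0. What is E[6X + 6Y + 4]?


E[6X + 6Y + 4] = 6*E[X] + 6*E[Y] + 4
= (6)*(1) + (6)*(0) + (4)
= 6 + 0 + 4 = 10

10


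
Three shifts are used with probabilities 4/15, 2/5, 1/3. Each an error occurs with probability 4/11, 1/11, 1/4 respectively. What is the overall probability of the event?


P(A) = P(A|B1)P(B1) + P(A|B2)P(B2) + P(A|B3)P(B3)
= 4/11*4/15 + 1/11*2/5 + 1/4*1/3
= 16/165 + 2/55 + 1/12 = 13/60

13/60


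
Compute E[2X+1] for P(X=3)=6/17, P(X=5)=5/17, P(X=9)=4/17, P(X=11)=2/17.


E[2X+1] = sum(g(x)*P(x))
= 7*6/17 + 11*5/17 + 19*4/17 + 23*2/17
= 219/17

219/17


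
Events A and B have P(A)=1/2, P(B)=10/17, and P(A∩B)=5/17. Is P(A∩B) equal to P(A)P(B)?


P(A)*P(B) = 1/2*10/17 = 5/17
P(A∩B) = 5/17, which equals P(A)P(B), so independent

Yes, A and B are independent


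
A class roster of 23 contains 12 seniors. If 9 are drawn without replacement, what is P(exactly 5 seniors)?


P(X=5) = C(12,5)*C(11,4) / C(23,9)
= 792*330 / 817190
= 261360/817190 = 2376/7429

2376/7429


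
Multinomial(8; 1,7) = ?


8! = 40320
Denominator: 1!=1 * 7!=5040
Coefficient = 40320 / 5040 = 8

8


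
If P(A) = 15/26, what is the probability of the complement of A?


P(A') = 1 - P(A) = 1 - 15/26 = 11/26

11/26


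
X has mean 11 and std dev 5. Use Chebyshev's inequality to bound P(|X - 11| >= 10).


k = 10/5 = 2
Chebyshev: P(|X-mu| >= k*sigma) <= 1/k^2 = 1/2^2 = 1/4

1/4


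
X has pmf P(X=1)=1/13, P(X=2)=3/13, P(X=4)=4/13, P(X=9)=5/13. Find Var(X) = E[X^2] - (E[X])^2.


E[X] = 68/13, E[X^2] = 482/13
Var(X) = E[X^2] - (E[X])^2 = 482/13 - (68/13)^2 = 1642/169

1642/169


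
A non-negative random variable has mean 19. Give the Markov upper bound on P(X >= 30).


Markov: P(X >= a) <= E[X]/a
P(X >= 30) <= 19/30

19/30


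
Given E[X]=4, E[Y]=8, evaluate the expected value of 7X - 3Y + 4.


E[7X - 3Y + 4] = 7*E[X] - 3*E[Y] + 4
= (7)*(4) + (-3)*(8) + (4)
= 28 - 24 + 4 = 8

8


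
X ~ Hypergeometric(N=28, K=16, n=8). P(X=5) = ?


P(X=5) = C(16,5)*C(12,3) / C(28,8)
= 4368*220 / 3108105
= 960960/3108105 = 64/207

64/207


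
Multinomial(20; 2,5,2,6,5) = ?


20! = 2432902008176640000
Denominator: 2!=2 * 5!=120 * 2!=2 * 6!=720 * 5!=120
Coefficient = 2432902008176640000 / 41472000 = 58663725120

58663725120


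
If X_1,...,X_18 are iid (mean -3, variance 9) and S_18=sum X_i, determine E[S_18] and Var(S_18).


E[S_n] = n*mu = 18*-3 = -54
Var(S_n) = n*sigma^2 = 18*9 = 162

E[S_18]=-54, Var(S_18)=162


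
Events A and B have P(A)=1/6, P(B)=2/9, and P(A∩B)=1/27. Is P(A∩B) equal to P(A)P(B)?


P(A)*P(B) = 1/6*2/9 = 1/27
P(A∩B) = 1/27, which equals P(A)P(B), so independent

Yes, A and B are independent


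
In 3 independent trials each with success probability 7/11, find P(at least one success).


P(at least one) = 1 - P(none)
P(none) = (1 - 7/11)^3 = (4/11)^3 = 64/1331
P(at least one) = 1 - 64/1331 = 1267/1331

1267/1331


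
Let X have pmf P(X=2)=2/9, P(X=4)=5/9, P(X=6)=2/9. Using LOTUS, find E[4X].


E[4X] = sum(g(x)*P(x))
= 8*2/9 + 16*5/9 + 24*2/9
= 16

16


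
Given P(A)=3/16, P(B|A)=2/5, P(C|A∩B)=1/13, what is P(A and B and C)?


P(A∩B∩C) = P(A) * P(B|A) * P(C|A∩B)
= 3/16 * 2/5 * 1/13
= 3/40 * 1/13 = 3/520

3/520


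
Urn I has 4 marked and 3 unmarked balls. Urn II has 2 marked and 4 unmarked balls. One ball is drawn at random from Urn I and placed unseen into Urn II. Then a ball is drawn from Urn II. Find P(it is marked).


P(transfer marked) = 4/7; P(transfer unmarked) = 3/7
If marked transferred: Urn II has 3 marked of 7, so P(marked|marked moved) = 3/7
If unmarked transferred: Urn II has 2 marked of 7, so P(marked|unmarked moved) = 2/7
By total probability: P(marked) = 4/7*3/7 + 3/7*2/7 = 18/49

18/49


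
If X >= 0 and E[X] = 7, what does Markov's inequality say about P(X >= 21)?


Markov: P(X >= a) <= E[X]/a
P(X >= 21) <= 7/21 = 1/3

1/3


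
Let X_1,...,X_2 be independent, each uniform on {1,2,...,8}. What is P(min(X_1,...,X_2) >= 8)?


P(min >= 8) = P(all X_i >= 8) = (P(X_1 >= 8))^2
= (1/8)^2 = 1/64

1/64


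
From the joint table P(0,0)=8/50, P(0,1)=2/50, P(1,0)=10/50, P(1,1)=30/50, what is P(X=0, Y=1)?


Read from table: P(X=0, Y=1) = 2/50 = 1/25

1/25


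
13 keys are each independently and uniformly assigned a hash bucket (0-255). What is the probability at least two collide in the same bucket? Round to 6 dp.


P(all different) = prod((256-i)/256 for i=0..12) = 0.733615
P(at least one match) = 1 - 0.733615 = 0.266385

0.266385


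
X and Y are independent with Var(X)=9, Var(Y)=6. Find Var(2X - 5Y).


Independence => Cov(X,Y)=0
Var(2X - 5Y) = 2^2*Var(X) + (-5)^2*Var(Y)
= 4*9 + 25*6 = 186

186


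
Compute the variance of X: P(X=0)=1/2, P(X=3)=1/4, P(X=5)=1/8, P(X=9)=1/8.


E[X] = 5/2, E[X^2] = 31/2
Var(X) = E[X^2] - (E[X])^2 = 31/2 - (5/2)^2 = 37/4

37/4


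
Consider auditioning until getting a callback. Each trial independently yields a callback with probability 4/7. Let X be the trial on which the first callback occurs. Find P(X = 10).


P(X=10) = (1-p)^9 * p = (3/7)^9 * 4/7
= 19683/40353607 * 4/7 = 78732/282475249

78732/282475249


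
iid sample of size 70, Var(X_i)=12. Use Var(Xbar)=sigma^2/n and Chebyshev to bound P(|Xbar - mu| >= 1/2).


Var(Xbar) = Var(X)/n = 12/70
Chebyshev: P(|Xbar-mu| >= 1/2) <= Var(Xbar)/(1/2)^2 = (6/35)/(1/4) = 24/35

24/35


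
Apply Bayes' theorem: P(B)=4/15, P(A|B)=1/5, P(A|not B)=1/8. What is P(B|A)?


P(A) = P(A|B)P(B) + P(A|B')P(B') = 1/5*4/15 + 1/8*11/15 = 29/200
P(B|A) = P(A|B)P(B)/P(A) = (4/75)/(29/200) = 32/87

32/87


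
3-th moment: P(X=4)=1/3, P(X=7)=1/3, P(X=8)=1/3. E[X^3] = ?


E[X^3] = sum(x^3 * P(x))
= 64*1/3 + 343*1/3 + 512*1/3
= 919/3

919/3


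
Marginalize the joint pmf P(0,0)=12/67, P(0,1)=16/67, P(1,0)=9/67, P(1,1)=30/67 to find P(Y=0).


P(Y=0) = P(0,0)+P(1,0) = 12/67 + 9/67 = 21/67

21/67


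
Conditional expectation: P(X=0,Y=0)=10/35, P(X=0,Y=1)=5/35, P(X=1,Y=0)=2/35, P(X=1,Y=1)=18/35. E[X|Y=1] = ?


P(Y=1) = 23/35
E[X|Y=1] = (0*5 + 1*18)/23 = 18/23

18/23


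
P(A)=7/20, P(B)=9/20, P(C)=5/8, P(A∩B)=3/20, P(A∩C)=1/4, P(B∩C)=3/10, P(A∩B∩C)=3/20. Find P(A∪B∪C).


P(A∪B∪C) = P(A)+P(B)+P(C) - P(AB)-P(AC)-P(BC) + P(ABC)
= 7/20+9/20+5/8 - 3/20-1/4-3/10 + 3/20
= 7/8

7/8


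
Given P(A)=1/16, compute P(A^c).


P(A') = 1 - P(A) = 1 - 1/16 = 15/16

15/16


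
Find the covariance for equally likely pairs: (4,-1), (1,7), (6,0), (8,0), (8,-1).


E[X]=27/5, E[Y]=1, E[XY]=-1
Cov(X,Y) = E[XY] - E[X]E[Y] = -1 - 27/5*1 = -32/5

-32/5


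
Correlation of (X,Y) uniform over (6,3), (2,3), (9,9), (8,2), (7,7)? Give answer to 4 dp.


Cov(X,Y) = 3.2800, Var(X) = 5.8400, Var(Y) = 7.3600
rho = Cov/(sqrt(VarX)*sqrt(VarY)) = 0.5003

0.5003


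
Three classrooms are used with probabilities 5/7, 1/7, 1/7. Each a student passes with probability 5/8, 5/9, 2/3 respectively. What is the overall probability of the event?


P(A) = P(A|B1)P(B1) + P(A|B2)P(B2) + P(A|B3)P(B3)
= 5/8*5/7 + 5/9*1/7 + 2/3*1/7
= 25/56 + 5/63 + 2/21 = 313/504

313/504


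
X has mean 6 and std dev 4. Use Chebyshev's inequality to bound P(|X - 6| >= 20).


k = 20/4 = 5
Chebyshev: P(|X-mu| >= k*sigma) <= 1/k^2 = 1/5^2 = 1/25

1/25


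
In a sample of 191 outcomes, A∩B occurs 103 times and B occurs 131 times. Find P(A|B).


P(A|B) = P(A∩B)/P(B) = (103/191)/(131/191) = 103/131

103/131


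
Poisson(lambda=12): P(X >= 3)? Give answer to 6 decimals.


P(X>=3) = 1 - P(X<=2) = 1 - (e^(-12)*12^0/0! + e^(-12)*12^1/1! + e^(-12)*12^2/2!)
≈ 1 - (0.0000061442 + 0.0000737305 + 0.0004423833)
= 1 - 0.0005222580 = 0.9994777420
≈ 0.999478

0.999478


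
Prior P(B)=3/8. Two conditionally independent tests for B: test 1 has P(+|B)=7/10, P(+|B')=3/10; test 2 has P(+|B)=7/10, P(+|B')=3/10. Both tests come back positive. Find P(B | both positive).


After test 1: P(+) = 7/10*3/8 + 3/10*5/8 = 9/20
P(B|+) = (21/80)/(9/20) = 7/12
After test 2 (use post1 as new prior): P(+) = 7/10*7/12 + 3/10*5/12 = 8/15
P(B|+,+) = (49/120)/(8/15) = 49/64

49/64


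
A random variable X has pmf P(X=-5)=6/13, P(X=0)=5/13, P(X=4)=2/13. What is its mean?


E[X] = sum(x * P(x))
= -5*6/13 + 0*5/13 + 4*2/13
= -22/13

-22/13


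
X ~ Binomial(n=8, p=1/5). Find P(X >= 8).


P(X>=8) = P(X=8)
= 1/390625
= 1/390625

1/390625


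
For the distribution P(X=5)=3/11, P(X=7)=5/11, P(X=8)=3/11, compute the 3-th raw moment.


E[X^3] = sum(x^3 * P(x))
= 125*3/11 + 343*5/11 + 512*3/11
= 3626/11

3626/11


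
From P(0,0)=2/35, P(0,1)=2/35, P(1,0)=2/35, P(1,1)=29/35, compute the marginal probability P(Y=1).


P(Y=1) = P(0,1)+P(1,1) = 2/35 + 29/35 = 31/35

31/35


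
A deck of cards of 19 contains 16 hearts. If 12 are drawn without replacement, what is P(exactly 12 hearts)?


P(X=12) = C(16,12)*C(3,0) / C(19,12)
= 1820*1 / 50388
= 1820/50388 = 35/969

35/969


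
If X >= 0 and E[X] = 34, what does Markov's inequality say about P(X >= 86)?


Markov: P(X >= a) <= E[X]/a
P(X >= 86) <= 34/86 = 17/43

17/43


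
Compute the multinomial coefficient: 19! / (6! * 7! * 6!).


19! = 121645100408832000
Denominator: 6!=720 * 7!=5040 * 6!=720
Coefficient = 121645100408832000 / 2612736000 = 46558512

46558512


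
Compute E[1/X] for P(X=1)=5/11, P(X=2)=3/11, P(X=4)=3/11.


E[1/X] = sum(g(x)*P(x))
= 1*5/11 + 1/2*3/11 + 1/4*3/11
= 29/44

29/44


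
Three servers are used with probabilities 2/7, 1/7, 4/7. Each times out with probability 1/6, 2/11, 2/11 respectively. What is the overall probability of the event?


P(A) = P(A|B1)P(B1) + P(A|B2)P(B2) + P(A|B3)P(B3)
= 1/6*2/7 + 2/11*1/7 + 2/11*4/7
= 1/21 + 2/77 + 8/77 = 41/231

41/231


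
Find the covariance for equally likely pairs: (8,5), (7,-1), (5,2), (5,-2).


E[X]=25/4, E[Y]=1, E[XY]=33/4
Cov(X,Y) = E[XY] - E[X]E[Y] = 33/4 - 25/4*1 = 2

2


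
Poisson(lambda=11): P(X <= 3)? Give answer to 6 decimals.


P(X<=3) = e^(-11)*11^0/0! + e^(-11)*11^1/1! + e^(-11)*11^2/2! + e^(-11)*11^3/3!
≈ 0.0000167017 + 0.0001837187 + 0.0010104529 + 0.0037049940
= 0.0049158673
≈ 0.004916

0.004916


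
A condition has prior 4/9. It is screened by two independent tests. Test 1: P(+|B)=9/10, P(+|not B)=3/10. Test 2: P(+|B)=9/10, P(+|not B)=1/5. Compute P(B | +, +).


After test 1: P(+) = 9/10*4/9 + 3/10*5/9 = 17/30
P(B|+) = (2/5)/(17/30) = 12/17
After test 2 (use post1 as new prior): P(+) = 9/10*12/17 + 1/5*5/17 = 59/85
P(B|+,+) = (54/85)/(59/85) = 54/59

54/59


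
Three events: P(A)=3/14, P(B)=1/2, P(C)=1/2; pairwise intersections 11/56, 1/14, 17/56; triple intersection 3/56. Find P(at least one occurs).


P(A∪B∪C) = P(A)+P(B)+P(C) - P(AB)-P(AC)-P(BC) + P(ABC)
= 3/14+1/2+1/2 - 11/56-1/14-17/56 + 3/56
= 39/56

39/56


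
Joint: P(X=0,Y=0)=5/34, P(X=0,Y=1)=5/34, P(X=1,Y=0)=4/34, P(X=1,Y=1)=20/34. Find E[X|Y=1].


P(Y=1) = 25/34
E[X|Y=1] = (0*5 + 1*20)/25 = 20/25 = 4/5

4/5


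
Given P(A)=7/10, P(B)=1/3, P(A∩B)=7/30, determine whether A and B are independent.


P(A)*P(B) = 7/10*1/3 = 7/30
P(A∩B) = 7/30, which equals P(A)P(B), so independent

Yes, A and B are independent


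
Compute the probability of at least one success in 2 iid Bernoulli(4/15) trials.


P(at least one) = 1 - P(none)
P(none) = (1 - 4/15)^2 = (11/15)^2 = 121/225
P(at least one) = 1 - 121/225 = 104/225

104/225


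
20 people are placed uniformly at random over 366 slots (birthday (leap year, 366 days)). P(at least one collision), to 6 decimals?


P(all different) = prod((366-i)/366 for i=0..19) = 0.589430
P(at least one match) = 1 - 0.589430 = 0.410570

0.410570


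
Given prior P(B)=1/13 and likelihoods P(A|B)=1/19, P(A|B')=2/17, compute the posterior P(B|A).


P(A) = P(A|B)P(B) + P(A|B')P(B') = 1/19*1/13 + 2/17*12/13 = 473/4199
P(B|A) = P(A|B)P(B)/P(A) = (1/247)/(473/4199) = 17/473

17/473


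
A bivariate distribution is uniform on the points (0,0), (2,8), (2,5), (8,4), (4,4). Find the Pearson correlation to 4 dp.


Cov(X,Y) = 1.3600, Var(X) = 7.3600, Var(Y) = 6.5600
rho = Cov/(sqrt(VarX)*sqrt(VarY)) = 0.1957

0.1957


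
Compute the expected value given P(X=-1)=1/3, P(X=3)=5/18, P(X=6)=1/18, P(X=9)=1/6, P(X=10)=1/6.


E[X] = sum(x * P(x))
= -1*1/3 + 3*5/18 + 6*1/18 + 9*1/6 + 10*1/6
= 4

4


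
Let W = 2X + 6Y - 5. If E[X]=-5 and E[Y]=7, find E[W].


E[2X + 6Y - 5] = 2*E[X] + 6*E[Y] - 5
= (2)*(-5) + (6)*(7) + (-5)
= -10 + 42 - 5 = 27

27


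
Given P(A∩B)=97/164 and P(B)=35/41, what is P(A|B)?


P(A|B) = P(A∩B)/P(B) = (97/164)/(140/164) = 97/140

97/140


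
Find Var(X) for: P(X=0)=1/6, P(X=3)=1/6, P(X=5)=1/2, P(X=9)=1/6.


E[X] = 9/2, E[X^2] = 55/2
Var(X) = E[X^2] - (E[X])^2 = 55/2 - (9/2)^2 = 29/4

29/4


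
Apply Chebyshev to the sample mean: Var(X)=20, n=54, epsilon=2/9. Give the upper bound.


Var(Xbar) = Var(X)/n = 20/54
Chebyshev: P(|Xbar-mu| >= 2/9) <= Var(Xbar)/(2/9)^2 = (10/27)/(4/81) = 15/2
Bound exceeds 1, so trivial bound: 1

1


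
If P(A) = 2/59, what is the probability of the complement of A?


P(A') = 1 - P(A) = 1 - 2/59 = 57/59

57/59


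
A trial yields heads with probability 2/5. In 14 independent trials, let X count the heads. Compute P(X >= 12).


P(X>=12) = P(X=12) + P(X=13) + P(X=14)
= 3354624/6103515625 + 344064/6103515625 + 16384/6103515625
= 3715072/6103515625

3715072/6103515625


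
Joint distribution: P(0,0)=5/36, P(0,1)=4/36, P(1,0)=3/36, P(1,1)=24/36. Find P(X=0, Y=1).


Read from table: P(X=0, Y=1) = 4/36 = 1/9

1/9


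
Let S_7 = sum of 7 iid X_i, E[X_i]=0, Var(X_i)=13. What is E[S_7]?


E[S_n] = n*E[X_1] = 7*0 = 0

0


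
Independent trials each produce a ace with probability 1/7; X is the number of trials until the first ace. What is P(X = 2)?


P(X=2) = (1-p)^1 * p = (6/7)^1 * 1/7
= 6/7 * 1/7 = 6/49

6/49


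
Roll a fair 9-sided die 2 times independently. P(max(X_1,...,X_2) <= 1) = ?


P(max <= 1) = P(all X_i <= 1) = (P(X_1 <= 1))^2
= (1/9)^2 = 1/81

1/81


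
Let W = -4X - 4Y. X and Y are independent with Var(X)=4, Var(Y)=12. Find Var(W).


Independence => Cov(X,Y)=0
Var(-4X - 4Y) = (-4)^2*Var(X) + (-4)^2*Var(Y)
= 16*4 + 16*12 = 256

256


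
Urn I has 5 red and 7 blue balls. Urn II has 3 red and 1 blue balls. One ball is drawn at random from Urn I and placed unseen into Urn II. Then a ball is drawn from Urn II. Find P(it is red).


P(transfer red) = 5/12; P(transfer blue) = 7/12
If red transferred: Urn II has 4 red of 5, so P(red|red moved) = 4/5
If blue transferred: Urn II has 3 red of 5, so P(red|blue moved) = 3/5
By total probability: P(red) = 5/12*4/5 + 7/12*3/5 = 41/60

41/60


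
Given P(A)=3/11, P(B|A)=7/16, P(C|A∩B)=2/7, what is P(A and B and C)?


P(A∩B∩C) = P(A) * P(B|A) * P(C|A∩B)
= 3/11 * 7/16 * 2/7
= 21/176 * 2/7 = 3/88

3/88


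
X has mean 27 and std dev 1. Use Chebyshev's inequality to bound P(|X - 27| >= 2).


k = 2/1 = 2
Chebyshev: P(|X-mu| >= k*sigma) <= 1/k^2 = 1/2^2 = 1/4

1/4


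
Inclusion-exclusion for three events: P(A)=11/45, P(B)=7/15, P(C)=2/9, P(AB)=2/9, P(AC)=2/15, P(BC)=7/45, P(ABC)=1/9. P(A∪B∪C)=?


P(A∪B∪C) = P(A)+P(B)+P(C) - P(AB)-P(AC)-P(BC) + P(ABC)
= 11/45+7/15+2/9 - 2/9-2/15-7/45 + 1/9
= 8/15

8/15


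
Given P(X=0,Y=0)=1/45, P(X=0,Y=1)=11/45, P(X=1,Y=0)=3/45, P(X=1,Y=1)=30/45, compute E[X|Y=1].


P(Y=1) = 41/45
E[X|Y=1] = (0*11 + 1*30)/41 = 30/41

30/41


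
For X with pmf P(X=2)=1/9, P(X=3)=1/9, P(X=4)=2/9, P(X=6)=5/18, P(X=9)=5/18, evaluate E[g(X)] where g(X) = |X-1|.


E[|X-1|] = sum(g(x)*P(x))
= 1*1/9 + 2*1/9 + 3*2/9 + 5*5/18 + 8*5/18
= 83/18

83/18


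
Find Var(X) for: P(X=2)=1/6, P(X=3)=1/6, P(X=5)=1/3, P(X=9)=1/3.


E[X] = 11/2, E[X^2] = 75/2
Var(X) = E[X^2] - (E[X])^2 = 75/2 - (11/2)^2 = 29/4

29/4


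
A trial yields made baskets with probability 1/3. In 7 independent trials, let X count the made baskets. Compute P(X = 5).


P(X=5) = C(7,5) * p^5 * (1-p)^2
= 21 * 1/243 * 4/9
= 28/729

28/729


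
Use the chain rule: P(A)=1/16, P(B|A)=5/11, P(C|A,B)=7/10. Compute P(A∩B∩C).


P(A∩B∩C) = P(A) * P(B|A) * P(C|A∩B)
= 1/16 * 5/11 * 7/10
= 5/176 * 7/10 = 7/352

7/352


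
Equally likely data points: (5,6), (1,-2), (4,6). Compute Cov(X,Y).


E[X]=10/3, E[Y]=10/3, E[XY]=52/3
Cov(X,Y) = E[XY] - E[X]E[Y] = 52/3 - 10/3*10/3 = 56/9

56/9


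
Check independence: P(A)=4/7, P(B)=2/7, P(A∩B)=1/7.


P(A)*P(B) = 4/7*2/7 = 8/49
P(A∩B) = 1/7 != 8/49, so not independent

No, A and B are not independent


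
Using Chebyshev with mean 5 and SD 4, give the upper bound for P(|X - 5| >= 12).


k = 12/4 = 3
Chebyshev: P(|X-mu| >= k*sigma) <= 1/k^2 = 1/3^2 = 1/9

1/9


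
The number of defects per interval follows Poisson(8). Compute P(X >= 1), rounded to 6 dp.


P(X>=1) = 1 - P(X<=0) = 1 - (e^(-8)*8^0/0!)
≈ 1 - 0.0003354626 = 0.9996645374
≈ 0.999665

0.999665


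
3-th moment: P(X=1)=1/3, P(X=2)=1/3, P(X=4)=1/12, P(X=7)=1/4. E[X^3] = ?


E[X^3] = sum(x^3 * P(x))
= 1*1/3 + 8*1/3 + 64*1/12 + 343*1/4
= 1129/12

1129/12


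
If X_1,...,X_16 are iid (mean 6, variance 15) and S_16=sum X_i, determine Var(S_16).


By independence, Var(S_n) = n*Var(X_1) = 16*15 = 240

240


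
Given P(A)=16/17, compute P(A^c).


P(A') = 1 - P(A) = 1 - 16/17 = 1/17

1/17


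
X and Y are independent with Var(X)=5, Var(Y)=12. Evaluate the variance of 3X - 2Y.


Independence => Cov(X,Y)=0
Var(3X - 2Y) = 3^2*Var(X) + (-2)^2*Var(Y)
= 9*5 + 4*12 = 93

93


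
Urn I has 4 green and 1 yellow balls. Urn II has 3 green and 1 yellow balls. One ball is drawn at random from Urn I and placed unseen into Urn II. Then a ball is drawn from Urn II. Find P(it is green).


P(transfer green) = 4/5; P(transfer yellow) = 1/5
If green transferred: Urn II has 4 green of 5, so P(green|green moved) = 4/5
If yellow transferred: Urn II has 3 green of 5, so P(green|yellow moved) = 3/5
By total probability: P(green) = 4/5*4/5 + 1/5*3/5 = 19/25

19/25


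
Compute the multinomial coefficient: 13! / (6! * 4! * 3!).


13! = 6227020800
Denominator: 6!=720 * 4!=24 * 3!=6
Coefficient = 6227020800 / 103680 = 60060

60060


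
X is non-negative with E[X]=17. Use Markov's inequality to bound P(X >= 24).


Markov: P(X >= a) <= E[X]/a
P(X >= 24) <= 17/24

17/24


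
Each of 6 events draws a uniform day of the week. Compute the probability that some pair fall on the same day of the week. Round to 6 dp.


P(all different) = prod((7-i)/7 for i=0..5) = 0.042839
P(at least one match) = 1 - 0.042839 = 0.957161

0.957161


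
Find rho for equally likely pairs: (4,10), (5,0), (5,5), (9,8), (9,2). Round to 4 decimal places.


Cov(X,Y) = -1.0000, Var(X) = 4.6400, Var(Y) = 13.6000
rho = Cov/(sqrt(VarX)*sqrt(VarY)) = -0.1259

-0.1259


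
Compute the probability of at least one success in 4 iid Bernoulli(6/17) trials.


P(at least one) = 1 - P(none)
P(none) = (1 - 6/17)^4 = (11/17)^4 = 14641/83521
P(at least one) = 1 - 14641/83521 = 68880/83521

68880/83521


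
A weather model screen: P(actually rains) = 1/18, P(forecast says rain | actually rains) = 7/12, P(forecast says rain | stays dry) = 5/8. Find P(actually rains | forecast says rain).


P(A) = P(A|B)P(B) + P(A|B')P(B') = 7/12*1/18 + 5/8*17/18 = 269/432
P(B|A) = P(A|B)P(B)/P(A) = (7/216)/(269/432) = 14/269

14/269


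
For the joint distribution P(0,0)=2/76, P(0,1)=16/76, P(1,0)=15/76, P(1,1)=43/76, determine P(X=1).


P(X=1) = P(1,0)+P(1,1) = 15/76 + 43/76 = 58/76 = 29/38

29/38


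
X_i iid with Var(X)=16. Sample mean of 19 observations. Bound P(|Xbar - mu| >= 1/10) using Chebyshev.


Var(Xbar) = Var(X)/n = 16/19
Chebyshev: P(|Xbar-mu| >= 1/10) <= Var(Xbar)/(1/10)^2 = (16/19)/(1/100) = 1600/19
Bound exceeds 1, so trivial bound: 1

1


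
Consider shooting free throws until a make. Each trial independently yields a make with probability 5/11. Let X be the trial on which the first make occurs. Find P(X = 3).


P(X=3) = (1-p)^2 * p = (6/11)^2 * 5/11
= 36/121 * 5/11 = 180/1331

180/1331


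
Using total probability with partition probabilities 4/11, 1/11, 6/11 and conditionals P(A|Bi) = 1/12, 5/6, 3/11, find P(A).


P(A) = P(A|B1)P(B1) + P(A|B2)P(B2) + P(A|B3)P(B3)
= 1/12*4/11 + 5/6*1/11 + 3/11*6/11
= 1/33 + 5/66 + 18/121 = 185/726

185/726


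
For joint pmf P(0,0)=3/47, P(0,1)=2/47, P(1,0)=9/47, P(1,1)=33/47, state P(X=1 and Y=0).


Read from table: P(X=1, Y=0) = 9/47

9/47


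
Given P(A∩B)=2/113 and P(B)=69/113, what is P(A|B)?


P(A|B) = P(A∩B)/P(B) = (2/113)/(69/113) = 2/69

2/69


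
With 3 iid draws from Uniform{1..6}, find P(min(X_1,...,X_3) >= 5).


P(min >= 5) = P(all X_i >= 5) = (P(X_1 >= 5))^3
= (2/6)^3 = (1/3)^3 = 1/27

1/27


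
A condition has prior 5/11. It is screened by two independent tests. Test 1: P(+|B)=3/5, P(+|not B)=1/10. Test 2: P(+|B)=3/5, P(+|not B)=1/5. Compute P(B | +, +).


After test 1: P(+) = 3/5*5/11 + 1/10*6/11 = 18/55
P(B|+) = (3/11)/(18/55) = 5/6
After test 2 (use post1 as new prior): P(+) = 3/5*5/6 + 1/5*1/6 = 8/15
P(B|+,+) = (1/2)/(8/15) = 15/16

15/16


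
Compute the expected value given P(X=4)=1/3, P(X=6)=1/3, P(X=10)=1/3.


E[X] = sum(x * P(x))
= 4*1/3 + 6*1/3 + 10*1/3
= 20/3

20/3


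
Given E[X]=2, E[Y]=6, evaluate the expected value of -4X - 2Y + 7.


E[-4X - 2Y + 7] = -4*E[X] - 2*E[Y] + 7
= (-4)*(2) + (-2)*(6) + (7)
= -8 - 12 + 7 = -13

-13


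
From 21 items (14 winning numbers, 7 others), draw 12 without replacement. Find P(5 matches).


P(X=5) = C(14,5)*C(7,7) / C(21,12)
= 2002*1 / 293930
= 2002/293930 = 11/1615

11/1615


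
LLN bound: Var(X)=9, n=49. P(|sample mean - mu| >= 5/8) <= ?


Var(Xbar) = Var(X)/n = 9/49
Chebyshev: P(|Xbar-mu| >= 5/8) <= Var(Xbar)/(5/8)^2 = (9/49)/(25/64) = 576/1225

576/1225


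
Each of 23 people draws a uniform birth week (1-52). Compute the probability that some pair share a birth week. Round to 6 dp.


P(all different) = prod((52-i)/52 for i=0..22) = 0.003105
P(at least one match) = 1 - 0.003105 = 0.996895

0.996895


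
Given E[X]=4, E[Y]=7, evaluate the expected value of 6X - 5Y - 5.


E[6X - 5Y - 5] = 6*E[X] - 5*E[Y] - 5
= (6)*(4) + (-5)*(7) + (-5)
= 24 - 35 - 5 = -16

-16


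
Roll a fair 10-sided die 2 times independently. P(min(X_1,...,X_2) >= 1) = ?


P(min >= 1) = P(all X_i >= 1) = (P(X_1 >= 1))^2
= (10/10)^2 = 1^2 = 1

1


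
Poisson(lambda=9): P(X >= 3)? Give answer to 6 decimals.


P(X>=3) = 1 - P(X<=2) = 1 - (e^(-9)*9^0/0! + e^(-9)*9^1/1! + e^(-9)*9^2/2!)
≈ 1 - (0.0001234098 + 0.0011106882 + 0.0049980971)
= 1 - 0.0062321951 = 0.9937678049
≈ 0.993768

0.993768


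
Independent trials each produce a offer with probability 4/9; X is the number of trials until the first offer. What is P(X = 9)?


P(X=9) = (1-p)^8 * p = (5/9)^8 * 4/9
= 390625/43046721 * 4/9 = 1562500/387420489

1562500/387420489


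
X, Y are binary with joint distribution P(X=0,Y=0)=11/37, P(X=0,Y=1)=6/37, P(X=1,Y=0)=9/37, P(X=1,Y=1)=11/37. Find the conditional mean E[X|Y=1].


P(Y=1) = 17/37
E[X|Y=1] = (0*6 + 1*11)/17 = 11/17

11/17


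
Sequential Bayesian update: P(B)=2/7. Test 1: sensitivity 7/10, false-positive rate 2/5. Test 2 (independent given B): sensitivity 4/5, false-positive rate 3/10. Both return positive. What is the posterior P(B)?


After test 1: P(+) = 7/10*2/7 + 2/5*5/7 = 17/35
P(B|+) = (1/5)/(17/35) = 7/17
After test 2 (use post1 as new prior): P(+) = 4/5*7/17 + 3/10*10/17 = 43/85
P(B|+,+) = (28/85)/(43/85) = 28/43

28/43


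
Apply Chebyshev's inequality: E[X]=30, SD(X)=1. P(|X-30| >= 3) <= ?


k = 3/1 = 3
Chebyshev: P(|X-mu| >= k*sigma) <= 1/k^2 = 1/3^2 = 1/9

1/9


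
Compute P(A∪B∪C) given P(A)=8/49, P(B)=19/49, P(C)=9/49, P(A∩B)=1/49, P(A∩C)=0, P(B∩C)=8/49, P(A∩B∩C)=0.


P(A∪B∪C) = P(A)+P(B)+P(C) - P(AB)-P(AC)-P(BC) + P(ABC)
= 8/49+19/49+9/49 - 1/49-0-8/49 + 0
= 27/49

27/49


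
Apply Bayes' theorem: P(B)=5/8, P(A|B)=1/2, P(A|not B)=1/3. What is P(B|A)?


P(A) = P(A|B)P(B) + P(A|B')P(B') = 1/2*5/8 + 1/3*3/8 = 7/16
P(B|A) = P(A|B)P(B)/P(A) = (5/16)/(7/16) = 5/7

5/7


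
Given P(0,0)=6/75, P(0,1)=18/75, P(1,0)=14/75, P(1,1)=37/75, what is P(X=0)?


P(X=0) = P(0,0)+P(0,1) = 6/75 + 18/75 = 24/75 = 8/25

8/25


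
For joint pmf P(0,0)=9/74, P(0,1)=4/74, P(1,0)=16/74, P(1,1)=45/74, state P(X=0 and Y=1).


Read from table: P(X=0, Y=1) = 4/74 = 2/37

2/37


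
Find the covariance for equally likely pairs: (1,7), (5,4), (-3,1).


E[X]=1, E[Y]=4, E[XY]=8
Cov(X,Y) = E[XY] - E[X]E[Y] = 8 - 1*4 = 4

4


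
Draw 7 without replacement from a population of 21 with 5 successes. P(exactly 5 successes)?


P(X=5) = C(5,5)*C(16,2) / C(21,7)
= 1*120 / 116280
= 120/116280 = 1/969

1/969


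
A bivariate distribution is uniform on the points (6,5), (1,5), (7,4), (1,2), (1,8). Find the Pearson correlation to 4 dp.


Cov(X,Y) = -0.7600, Var(X) = 7.3600, Var(Y) = 3.7600
rho = Cov/(sqrt(VarX)*sqrt(VarY)) = -0.1445

-0.1445


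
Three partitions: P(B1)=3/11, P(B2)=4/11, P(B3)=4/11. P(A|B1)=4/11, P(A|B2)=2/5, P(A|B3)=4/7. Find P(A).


P(A) = P(A|B1)P(B1) + P(A|B2)P(B2) + P(A|B3)P(B3)
= 4/11*3/11 + 2/5*4/11 + 4/7*4/11
= 12/121 + 8/55 + 16/77 = 1916/4235

1916/4235


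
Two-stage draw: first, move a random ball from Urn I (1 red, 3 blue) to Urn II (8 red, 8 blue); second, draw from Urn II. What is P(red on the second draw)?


P(transfer red) = 1/4; P(transfer blue) = 3/4
If red transferred: Urn II has 9 red of 17, so P(red|red moved) = 9/17
If blue transferred: Urn II has 8 red of 17, so P(red|blue moved) = 8/17
By total probability: P(red) = 1/4*9/17 + 3/4*8/17 = 33/68

33/68


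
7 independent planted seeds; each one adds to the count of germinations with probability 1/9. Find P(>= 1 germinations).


P(at least one) = 1 - P(none)
P(none) = (1 - 1/9)^7 = (8/9)^7 = 2097152/4782969
P(at least one) = 1 - 2097152/4782969 = 2685817/4782969

2685817/4782969


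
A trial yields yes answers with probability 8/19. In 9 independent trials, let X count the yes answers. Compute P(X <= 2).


P(X<=2) = P(X=0) + P(X=1) + P(X=2)
= 2357947691/322687697779 + 15433839432/322687697779 + 44898441984/322687697779
= 62690229107/322687697779

62690229107/322687697779


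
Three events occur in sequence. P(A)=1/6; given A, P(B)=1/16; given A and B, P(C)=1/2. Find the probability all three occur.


P(A∩B∩C) = P(A) * P(B|A) * P(C|A∩B)
= 1/6 * 1/16 * 1/2
= 1/96 * 1/2 = 1/192

1/192


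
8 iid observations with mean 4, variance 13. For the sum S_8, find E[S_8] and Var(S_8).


E[S_n] = n*mu = 8*4 = 32
Var(S_n) = n*sigma^2 = 8*13 = 104

E[S_8]=32, Var(S_8)=104


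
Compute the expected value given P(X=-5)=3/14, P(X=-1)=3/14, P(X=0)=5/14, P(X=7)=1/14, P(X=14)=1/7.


E[X] = sum(x * P(x))
= -5*3/14 - 1*3/14 + 0*5/14 + 7*1/14 + 14*1/7
= 17/14

17/14


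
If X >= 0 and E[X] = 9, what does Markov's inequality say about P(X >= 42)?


Markov: P(X >= a) <= E[X]/a
P(X >= 42) <= 9/42 = 3/14

3/14


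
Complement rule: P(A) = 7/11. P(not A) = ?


P(A') = 1 - P(A) = 1 - 7/11 = 4/11

4/11


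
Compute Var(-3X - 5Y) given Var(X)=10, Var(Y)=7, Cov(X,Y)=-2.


Var(-3X - 5Y) = (-3)^2*Var(X) + (-5)^2*Var(Y) + 2*(-3)*(-5)*Cov(X,Y)
= 9*10 + 25*7 + 30*(-2)
= 90 + 175 - 60 = 205

205


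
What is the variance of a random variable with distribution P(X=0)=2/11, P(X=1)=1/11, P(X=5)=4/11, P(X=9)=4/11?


E[X] = 57/11, E[X^2] = 425/11
Var(X) = E[X^2] - (E[X])^2 = 425/11 - (57/11)^2 = 1426/121

1426/121


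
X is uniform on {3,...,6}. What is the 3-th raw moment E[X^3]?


E[X^3] = (1/4) * sum(x^3 for x=3..6)
= 432/4 = 108

108


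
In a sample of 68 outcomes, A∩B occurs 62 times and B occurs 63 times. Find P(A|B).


P(A|B) = P(A∩B)/P(B) = (62/68)/(63/68) = 62/63

62/63


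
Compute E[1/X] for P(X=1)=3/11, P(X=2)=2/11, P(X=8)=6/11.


E[1/X] = sum(g(x)*P(x))
= 1*3/11 + 1/2*2/11 + 1/8*6/11
= 19/44

19/44


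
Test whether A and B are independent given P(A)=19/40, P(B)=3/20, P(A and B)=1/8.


P(A)*P(B) = 19/40*3/20 = 57/800
P(A∩B) = 1/8 != 57/800, so not independent

No, A and B are not independent


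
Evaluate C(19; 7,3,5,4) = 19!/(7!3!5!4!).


19! = 121645100408832000
Denominator: 7!=5040 * 3!=6 * 5!=120 * 4!=24
Coefficient = 121645100408832000 / 87091200 = 1396755360

1396755360


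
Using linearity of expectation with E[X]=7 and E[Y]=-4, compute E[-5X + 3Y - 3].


E[-5X + 3Y - 3] = -5*E[X] + 3*E[Y] - 3
= (-5)*(7) + (3)*(-4) + (-3)
= -35 - 12 - 3 = -50

-50


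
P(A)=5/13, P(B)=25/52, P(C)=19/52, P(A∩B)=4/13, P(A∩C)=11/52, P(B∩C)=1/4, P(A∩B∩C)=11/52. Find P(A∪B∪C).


P(A∪B∪C) = P(A)+P(B)+P(C) - P(AB)-P(AC)-P(BC) + P(ABC)
= 5/13+25/52+19/52 - 4/13-11/52-1/4 + 11/52
= 35/52

35/52


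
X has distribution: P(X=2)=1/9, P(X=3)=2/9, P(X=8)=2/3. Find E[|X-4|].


E[|X-4|] = sum(g(x)*P(x))
= 2*1/9 + 1*2/9 + 4*2/3
= 28/9

28/9


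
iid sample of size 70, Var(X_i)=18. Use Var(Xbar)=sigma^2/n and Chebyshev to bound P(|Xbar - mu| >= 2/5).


Var(Xbar) = Var(X)/n = 18/70
Chebyshev: P(|Xbar-mu| >= 2/5) <= Var(Xbar)/(2/5)^2 = (9/35)/(4/25) = 45/28
Bound exceeds 1, so trivial bound: 1

1


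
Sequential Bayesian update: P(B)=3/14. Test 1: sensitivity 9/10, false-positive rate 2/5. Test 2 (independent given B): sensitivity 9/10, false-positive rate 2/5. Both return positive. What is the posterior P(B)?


After test 1: P(+) = 9/10*3/14 + 2/5*11/14 = 71/140
P(B|+) = (27/140)/(71/140) = 27/71
After test 2 (use post1 as new prior): P(+) = 9/10*27/71 + 2/5*44/71 = 419/710
P(B|+,+) = (243/710)/(419/710) = 243/419

243/419


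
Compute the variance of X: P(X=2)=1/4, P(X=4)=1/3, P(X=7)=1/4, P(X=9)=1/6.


E[X] = 61/12, E[X^2] = 385/12
Var(X) = E[X^2] - (E[X])^2 = 385/12 - (61/12)^2 = 899/144

899/144


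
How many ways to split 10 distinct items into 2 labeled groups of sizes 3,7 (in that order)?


10! = 3628800
Denominator: 3!=6 * 7!=5040
Coefficient = 3628800 / 30240 = 120

120


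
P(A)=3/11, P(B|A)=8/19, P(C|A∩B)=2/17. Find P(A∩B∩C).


P(A∩B∩C) = P(A) * P(B|A) * P(C|A∩B)
= 3/11 * 8/19 * 2/17
= 24/209 * 2/17 = 48/3553

48/3553


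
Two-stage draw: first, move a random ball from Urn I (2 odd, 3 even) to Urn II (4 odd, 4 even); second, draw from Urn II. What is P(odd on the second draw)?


P(transfer odd) = 2/5; P(transfer even) = 3/5
If odd transferred: Urn II has 5 odd of 9, so P(odd|odd moved) = 5/9
If even transferred: Urn II has 4 odd of 9, so P(odd|even moved) = 4/9
By total probability: P(odd) = 2/5*5/9 + 3/5*4/9 = 22/45

22/45


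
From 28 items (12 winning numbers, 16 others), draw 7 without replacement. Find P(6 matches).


P(X=6) = C(12,6)*C(16,1) / C(28,7)
= 924*16 / 1184040
= 14784/1184040 = 56/4485

56/4485


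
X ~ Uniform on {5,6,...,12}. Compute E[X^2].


E[X^2] = (1/8) * sum(x^2 for x=5..12)
= 620/8 = 155/2

155/2


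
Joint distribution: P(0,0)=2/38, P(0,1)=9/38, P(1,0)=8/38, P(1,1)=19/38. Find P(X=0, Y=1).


Read from table: P(X=0, Y=1) = 9/38

9/38


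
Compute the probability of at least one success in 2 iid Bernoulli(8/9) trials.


P(at least one) = 1 - P(none)
P(none) = (1 - 8/9)^2 = (1/9)^2 = 1/81
P(at least one) = 1 - 1/81 = 80/81

80/81


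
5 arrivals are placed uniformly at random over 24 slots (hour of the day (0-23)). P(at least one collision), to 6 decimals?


P(all different) = prod((24-i)/24 for i=0..4) = 0.640553
P(at least one match) = 1 - 0.640553 = 0.359447

0.359447


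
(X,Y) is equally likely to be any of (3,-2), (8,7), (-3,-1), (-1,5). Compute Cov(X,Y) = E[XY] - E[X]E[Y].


E[X]=7/4, E[Y]=9/4, E[XY]=12
Cov(X,Y) = E[XY] - E[X]E[Y] = 12 - 7/4*9/4 = 129/16

129/16


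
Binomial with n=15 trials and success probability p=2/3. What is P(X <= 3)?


P(X<=3) = P(X=0) + P(X=1) + P(X=2) + P(X=3)
= 1/14348907 + 10/4782969 + 140/4782969 + 3640/14348907
= 4091/14348907

4091/14348907


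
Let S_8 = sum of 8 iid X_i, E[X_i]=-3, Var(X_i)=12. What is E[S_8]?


E[S_n] = n*E[X_1] = 8*-3 = -24

-24


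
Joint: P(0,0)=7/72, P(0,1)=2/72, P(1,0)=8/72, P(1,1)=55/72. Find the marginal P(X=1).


P(X=1) = P(1,0)+P(1,1) = 8/72 + 55/72 = 63/72 = 7/8

7/8


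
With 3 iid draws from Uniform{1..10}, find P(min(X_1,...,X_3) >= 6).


P(min >= 6) = P(all X_i >= 6) = (P(X_1 >= 6))^3
= (5/10)^3 = (1/2)^3 = 1/8

1/8


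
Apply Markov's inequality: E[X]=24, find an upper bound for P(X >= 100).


Markov: P(X >= a) <= E[X]/a
P(X >= 100) <= 24/100 = 6/25

6/25


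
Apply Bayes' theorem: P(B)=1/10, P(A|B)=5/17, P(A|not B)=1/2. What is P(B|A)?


P(A) = P(A|B)P(B) + P(A|B')P(B') = 5/17*1/10 + 1/2*9/10 = 163/340
P(B|A) = P(A|B)P(B)/P(A) = (1/34)/(163/340) = 10/163

10/163
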